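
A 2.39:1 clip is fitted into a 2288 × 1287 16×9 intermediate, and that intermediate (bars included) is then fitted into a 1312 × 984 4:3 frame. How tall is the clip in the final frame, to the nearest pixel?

2.39:1 in 2288×1287: fills the width, so the clip is 2288.00 × 957.32.
Second fit — the 16×9 canvas into 1312×984 spans the width: 1312.00 × 738.00 (×0.5734 from 2288×1287).
Applying the same ×0.5734: 957.32 → 548.95.

549 px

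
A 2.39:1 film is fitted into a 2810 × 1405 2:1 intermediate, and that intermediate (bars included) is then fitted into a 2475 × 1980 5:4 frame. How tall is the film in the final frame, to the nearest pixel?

First fit — 2.39:1 into 2810×1405 spans the width: 2810.00 × 1175.73.
2:1 in 2475×1980: fills the width, so the intermediate becomes 2475.00 × 1237.50 — a scale of ×0.8808.
Applying the same ×0.8808: 1175.73 → 1035.56.

1036 px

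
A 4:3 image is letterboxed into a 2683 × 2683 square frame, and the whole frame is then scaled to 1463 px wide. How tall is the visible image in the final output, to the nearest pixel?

1097 px

At 2683×2683 the image is width-limited, so height = 2683 × 3/4 ≈ 2012.25 px.
The frame scales by 1463/2683 = 0.5453; 2012.25 × 0.5453 ≈ 1097.25 px.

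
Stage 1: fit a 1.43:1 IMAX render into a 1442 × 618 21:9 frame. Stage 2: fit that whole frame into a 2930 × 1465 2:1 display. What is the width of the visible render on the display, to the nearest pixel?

Inside the 1442×618 canvas the render is height-limited at 883.74 × 618.00.
21:9 in 2930×1465: fills the width, so the intermediate becomes 2930.00 × 1255.71 — a scale of ×2.0319.
The render scales with it: width 883.74 × 2.0319 ≈ 1795.67.

1796 px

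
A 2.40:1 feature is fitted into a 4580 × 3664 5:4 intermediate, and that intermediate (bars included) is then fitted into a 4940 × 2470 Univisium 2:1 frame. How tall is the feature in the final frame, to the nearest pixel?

1286 px

2.40:1 in 4580×3664: fills the width, so the feature is 4580.00 × 1908.33.
5:4 in 4940×2470: fills the height, so the intermediate becomes 3087.50 × 2470.00 — a scale of ×0.6741.
So the feature's height is 1908.33 × 0.6741 ≈ 1286.46.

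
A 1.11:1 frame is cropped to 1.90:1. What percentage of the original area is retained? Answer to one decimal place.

Going from 1.11:1 to 1.90:1 means cutting height while keeping width.
Fraction kept = (1.110)/(1.900) ≈ 58.42%.

58.4%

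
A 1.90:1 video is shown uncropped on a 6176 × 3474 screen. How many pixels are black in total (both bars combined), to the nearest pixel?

1.90:1 (1.900) > 16×9 (1.778), so the video fills the width.
Content height = 6176 / 1.900 ≈ 3250.5263 px.
Leftover height: 3474 − 3250.5263 = 223.4737 px.
Across the 6176-px span: 223.4737 × 6176 ≈ 1380173 px.

1380173 pixels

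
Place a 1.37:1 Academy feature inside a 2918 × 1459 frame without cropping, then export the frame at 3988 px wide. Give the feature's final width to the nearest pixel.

2732 px

At 2918×1459 the feature is height-limited, so width = 1459 × 1.370 ≈ 1998.83 px.
Scaling 2918 → 3988 is ×1.3667, so the width becomes 1998.83 × 1.3667 ≈ 2731.78 px.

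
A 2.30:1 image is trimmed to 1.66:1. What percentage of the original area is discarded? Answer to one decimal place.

1.66:1 is narrower than 2.30:1, so the crop keeps the full height and trims the width.
(1.660)/(2.300) ≈ 0.722 of the area survives, leaving 27.83% discarded.

27.8%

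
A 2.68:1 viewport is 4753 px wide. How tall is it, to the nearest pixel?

1774 px

At 2.68:1, 4753 / 2.680 ≈ 1773.51.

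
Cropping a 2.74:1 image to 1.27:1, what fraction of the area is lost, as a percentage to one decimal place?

Going from 2.74:1 to 1.27:1 means cutting width while keeping height.
Fraction kept = (1.270)/(2.740) ≈ 46.35%, so 53.65% is lost.

53.6%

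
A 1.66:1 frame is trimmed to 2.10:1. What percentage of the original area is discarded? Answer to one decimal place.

21.0%

2.10:1 is wider than 1.66:1, so the crop keeps the full width and trims the height.
Area ratio = (1.660)/(2.100) = 79.05%; the remaining 20.95% is cropped out.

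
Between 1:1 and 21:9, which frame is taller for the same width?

1:1

1 and 21:9 = 2.333; 2.333 > 1. The smaller width-to-height ratio is the taller frame.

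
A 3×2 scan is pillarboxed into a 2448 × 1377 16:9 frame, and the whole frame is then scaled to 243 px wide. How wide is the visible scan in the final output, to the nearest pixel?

205 px

Fitted into 2448×1377, the scan spans the height; its width is 1377 × 3/2 ≈ 2065.50 px.
The frame scales by 243/2448 = 0.0993; 2065.50 × 0.0993 ≈ 205.03 px.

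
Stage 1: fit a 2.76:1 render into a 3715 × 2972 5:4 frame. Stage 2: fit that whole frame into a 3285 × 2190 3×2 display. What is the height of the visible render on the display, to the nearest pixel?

2.76:1 in 3715×2972: fills the width, so the render is 3715.00 × 1346.01.
The 5:4 canvas is height-limited in 3285×2190, giving 2737.50 × 2190.00; scale factor 0.7369.
Applying the same ×0.7369: 1346.01 → 991.85.

992 px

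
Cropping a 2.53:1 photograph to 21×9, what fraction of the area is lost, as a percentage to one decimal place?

7.8%

The height stays; only width is cut (since 21×9 is narrower than 2.53:1).
Area ratio = (2.333)/(2.530) = 92.23%; the remaining 7.77% is cropped out.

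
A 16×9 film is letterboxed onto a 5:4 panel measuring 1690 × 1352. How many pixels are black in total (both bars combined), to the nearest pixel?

16×9 is wider than 5:4, so it spans the full width.
That makes the image 950.6250 px tall (1690 × 9/16).
Leftover height: 1352 − 950.6250 = 401.3750 px.
That's 401.3750 × 1690 ≈ 678324 black pixels.

678324 pixels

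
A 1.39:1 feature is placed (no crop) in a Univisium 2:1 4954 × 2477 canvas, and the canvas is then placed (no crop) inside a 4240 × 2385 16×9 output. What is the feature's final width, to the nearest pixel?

First fit — 1.39:1 into 4954×2477 spans the height: 3443.03 × 2477.00.
Univisium 2:1 in 4240×2385: fills the width, so the intermediate becomes 4240.00 × 2120.00 — a scale of ×0.8559.
So the feature's width is 3443.03 × 0.8559 ≈ 2946.80.

2947 px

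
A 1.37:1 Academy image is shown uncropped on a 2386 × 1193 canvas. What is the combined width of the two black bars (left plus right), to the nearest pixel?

1.37:1 Academy is narrower than Univisium 2:1, so it spans the full height.
That makes the image 1634.41 px wide (1193 × 1.370).
Leftover width: 2386 − 1634.41 = 751.59 px.

752 px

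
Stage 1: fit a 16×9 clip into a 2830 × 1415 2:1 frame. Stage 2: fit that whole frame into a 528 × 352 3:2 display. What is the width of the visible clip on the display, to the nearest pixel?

469 px

16×9 in 2830×1415: fills the height, so the clip is 2515.56 × 1415.00.
Second fit — the 2:1 canvas into 528×352 spans the width: 528.00 × 264.00 (×0.1866 from 2830×1415).
Applying the same ×0.1866: 2515.56 → 469.33.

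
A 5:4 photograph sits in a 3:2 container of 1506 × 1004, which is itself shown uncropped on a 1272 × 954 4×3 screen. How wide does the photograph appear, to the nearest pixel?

1060 px

5:4 in 1506×1004: fills the height, so the photograph is 1255.00 × 1004.00.
The 3:2 canvas is width-limited in 1272×954, giving 1272.00 × 848.00; scale factor 0.8446.
The photograph scales with it: width 1255.00 × 0.8446 ≈ 1060.00.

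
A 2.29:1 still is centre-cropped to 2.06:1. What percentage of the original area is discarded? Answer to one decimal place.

10.0%

2.06:1 is narrower than 2.29:1, so the crop keeps the full height and trims the width.
Fraction kept = (2.060)/(2.290) ≈ 89.96%, so 10.04% is lost.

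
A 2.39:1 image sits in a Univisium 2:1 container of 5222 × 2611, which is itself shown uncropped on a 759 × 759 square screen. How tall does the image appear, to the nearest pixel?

318 px

First fit — 2.39:1 into 5222×2611 spans the width: 5222.00 × 2184.94.
The Univisium 2:1 canvas is width-limited in 759×759, giving 759.00 × 379.50; scale factor 0.1453.
Applying the same ×0.1453: 2184.94 → 317.57.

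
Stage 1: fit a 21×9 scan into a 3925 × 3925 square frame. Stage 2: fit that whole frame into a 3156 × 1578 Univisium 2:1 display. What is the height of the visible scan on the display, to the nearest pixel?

Inside the 3925×3925 canvas the scan is width-limited at 3925.00 × 1682.14.
Second fit — the square canvas into 3156×1578 spans the height: 1578.00 × 1578.00 (×0.4020 from 3925×3925).
So the scan's height is 1682.14 × 0.4020 ≈ 676.29.

676 px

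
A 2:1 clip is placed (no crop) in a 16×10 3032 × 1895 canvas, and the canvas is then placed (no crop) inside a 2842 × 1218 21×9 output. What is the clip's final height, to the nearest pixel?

First fit — 2:1 into 3032×1895 spans the width: 3032.00 × 1516.00.
16×10 in 2842×1218: fills the height, so the intermediate becomes 1948.80 × 1218.00 — a scale of ×0.6427.
The clip scales with it: height 1516.00 × 0.6427 ≈ 974.40.

974 px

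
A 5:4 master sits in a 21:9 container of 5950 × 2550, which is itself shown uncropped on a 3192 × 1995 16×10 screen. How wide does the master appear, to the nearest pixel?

First fit — 5:4 into 5950×2550 spans the height: 3187.50 × 2550.00.
21:9 in 3192×1995: fills the width, so the intermediate becomes 3192.00 × 1368.00 — a scale of ×0.5365.
Applying the same ×0.5365: 3187.50 → 1710.00.

1710 px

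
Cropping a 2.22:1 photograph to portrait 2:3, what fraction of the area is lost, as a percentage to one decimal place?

70.0%

Going from 2.22:1 to portrait 2:3 means cutting width while keeping height.
Fraction kept = (0.667)/(2.220) ≈ 30.03%, so 69.97% is lost.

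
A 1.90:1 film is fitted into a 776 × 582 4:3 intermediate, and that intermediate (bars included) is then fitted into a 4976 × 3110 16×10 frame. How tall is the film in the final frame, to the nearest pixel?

First fit — 1.90:1 into 776×582 spans the width: 776.00 × 408.42.
Second fit — the 4:3 canvas into 4976×3110 spans the height: 4146.67 × 3110.00 (×5.3436 from 776×582).
The film scales with it: height 408.42 × 5.3436 ≈ 2182.46.

2182 px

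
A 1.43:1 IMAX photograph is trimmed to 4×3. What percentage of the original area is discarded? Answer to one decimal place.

6.8%

4×3 is narrower than 1.43:1 IMAX, so the crop keeps the full height and trims the width.
(1.333)/(1.430) ≈ 0.932 of the area survives, leaving 6.76% discarded.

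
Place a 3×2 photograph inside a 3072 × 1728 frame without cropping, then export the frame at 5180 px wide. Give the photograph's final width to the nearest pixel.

Fitted into 3072×1728, the photograph spans the height; its width is 1728 × 3/2 ≈ 2592.00 px.
The frame scales by 5180/3072 = 1.6862; 2592.00 × 1.6862 ≈ 4370.62 px.

4371 px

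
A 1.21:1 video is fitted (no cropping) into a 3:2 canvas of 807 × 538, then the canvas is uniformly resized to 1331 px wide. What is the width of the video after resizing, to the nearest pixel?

1074 px

Fitted into 807×538, the video spans the height; its width is 538 × 1.210 ≈ 650.98 px.
The frame scales by 1331/807 = 1.6493; 650.98 × 1.6493 ≈ 1073.67 px.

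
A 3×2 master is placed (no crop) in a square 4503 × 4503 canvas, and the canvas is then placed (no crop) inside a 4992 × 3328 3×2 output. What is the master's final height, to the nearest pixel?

3×2 in 4503×4503: fills the width, so the master is 4503.00 × 3002.00.
The square canvas is height-limited in 4992×3328, giving 3328.00 × 3328.00; scale factor 0.7391.
So the master's height is 3002.00 × 0.7391 ≈ 2218.67.

2219 px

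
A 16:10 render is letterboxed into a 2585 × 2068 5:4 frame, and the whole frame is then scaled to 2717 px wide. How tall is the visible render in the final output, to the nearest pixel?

Fitted into 2585×2068, the render spans the width; its height is 2585 × 10/16 ≈ 1615.62 px.
The frame scales by 2717/2585 = 1.0511; 1615.62 × 1.0511 ≈ 1698.12 px.

1698 px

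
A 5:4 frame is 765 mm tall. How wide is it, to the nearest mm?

956 mm

765 / 4 × 5 = 956.25.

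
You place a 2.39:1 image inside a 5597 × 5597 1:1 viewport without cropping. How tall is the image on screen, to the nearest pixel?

2342 px

Since 2.390 > 1.000, the image is width-limited.
That makes the image 2341.84 px tall (5597 / 2.390).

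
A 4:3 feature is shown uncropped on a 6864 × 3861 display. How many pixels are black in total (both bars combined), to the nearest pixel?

4:3 (1.333) < 16:9 (1.778), so the feature fills the height.
That makes the image 5148.0000 px wide (3861 × 4/3).
Black = 6864 − 5148.0000 = 1716.0000 px.
Across the 3861-px span: 1716.0000 × 3861 ≈ 6625476 px.

6625476 pixels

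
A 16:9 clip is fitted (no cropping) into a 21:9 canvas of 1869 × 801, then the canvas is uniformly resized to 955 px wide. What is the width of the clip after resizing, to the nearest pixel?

In the 1869×801 frame the clip fills the height: width = 801 × 16/9 ≈ 1424.00 px.
The frame scales by 955/1869 = 0.5110; 1424.00 × 0.5110 ≈ 727.62 px.

728 px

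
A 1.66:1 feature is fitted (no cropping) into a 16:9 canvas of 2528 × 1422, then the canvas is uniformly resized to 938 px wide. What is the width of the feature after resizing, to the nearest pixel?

At 2528×1422 the feature is height-limited, so width = 1422 × 1.660 ≈ 2360.52 px.
Resizing to 938 px wide multiplies everything by 0.3710: 2360.52 → 875.86 px.

876 px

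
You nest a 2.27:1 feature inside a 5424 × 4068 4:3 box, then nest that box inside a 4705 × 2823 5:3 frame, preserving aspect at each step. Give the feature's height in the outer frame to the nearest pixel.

First fit — 2.27:1 into 5424×4068 spans the width: 5424.00 × 2389.43.
Second fit — the 4:3 canvas into 4705×2823 spans the height: 3764.00 × 2823.00 (×0.6940 from 5424×4068).
So the feature's height is 2389.43 × 0.6940 ≈ 1658.15.

1658 px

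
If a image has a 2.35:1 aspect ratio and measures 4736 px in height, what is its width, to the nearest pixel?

Width = 4736 × 2.350 = 11129.60.

11130 px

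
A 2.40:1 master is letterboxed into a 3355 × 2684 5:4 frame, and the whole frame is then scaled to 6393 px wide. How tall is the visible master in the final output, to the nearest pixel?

In the 3355×2684 frame the master fills the width: height = 3355 / 2.400 ≈ 1397.92 px.
Resizing to 6393 px wide multiplies everything by 1.9055: 1397.92 → 2663.75 px.

2664 px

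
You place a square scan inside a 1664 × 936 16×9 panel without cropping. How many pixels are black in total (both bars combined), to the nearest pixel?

681408 pixels

square (1.000) < 16×9 (1.778), so the scan fills the height.
That makes the image 936.0000 px wide (936 × 1/1).
Black = 1664 − 936.0000 = 728.0000 px.
Across the 936-px span: 728.0000 × 936 ≈ 681408 px.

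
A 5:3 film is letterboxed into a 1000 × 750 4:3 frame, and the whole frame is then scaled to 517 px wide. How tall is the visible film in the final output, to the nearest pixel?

310 px

In the 1000×750 frame the film fills the width: height = 1000 × 3/5 ≈ 600.00 px.
Resizing to 517 px wide multiplies everything by 0.5170: 600.00 → 310.20 px.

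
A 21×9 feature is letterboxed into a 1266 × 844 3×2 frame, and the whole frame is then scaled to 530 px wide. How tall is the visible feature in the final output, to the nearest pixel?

Fitted into 1266×844, the feature spans the width; its height is 1266 × 9/21 ≈ 542.57 px.
Scaling 1266 → 530 is ×0.4186, so the height becomes 542.57 × 0.4186 ≈ 227.14 px.

227 px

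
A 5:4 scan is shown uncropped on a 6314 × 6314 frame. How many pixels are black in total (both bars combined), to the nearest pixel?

7973319 pixels

5:4 (1.250) > 1:1 (1.000), so the scan fills the width.
That makes the image 5051.2000 px tall (6314 × 4/5).
Black = 6314 − 5051.2000 = 1262.8000 px.
Bar area = 1262.8000 × 6314 ≈ 7973319 px.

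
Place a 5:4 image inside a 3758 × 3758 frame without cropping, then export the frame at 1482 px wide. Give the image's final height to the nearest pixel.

In the 3758×3758 frame the image fills the width: height = 3758 × 4/5 ≈ 3006.40 px.
Resizing to 1482 px wide multiplies everything by 0.3944: 3006.40 → 1185.60 px.

1186 px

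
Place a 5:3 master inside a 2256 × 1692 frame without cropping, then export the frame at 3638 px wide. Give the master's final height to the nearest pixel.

2183 px

Fitted into 2256×1692, the master spans the width; its height is 2256 × 3/5 ≈ 1353.60 px.
Scaling 2256 → 3638 is ×1.6126, so the height becomes 1353.60 × 1.6126 ≈ 2182.80 px.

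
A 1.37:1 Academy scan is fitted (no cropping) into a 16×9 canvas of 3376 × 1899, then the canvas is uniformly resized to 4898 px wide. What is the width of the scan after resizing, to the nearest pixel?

Fitted into 3376×1899, the scan spans the height; its width is 1899 × 1.370 ≈ 2601.63 px.
Resizing to 4898 px wide multiplies everything by 1.4508: 2601.63 → 3774.52 px.

3775 px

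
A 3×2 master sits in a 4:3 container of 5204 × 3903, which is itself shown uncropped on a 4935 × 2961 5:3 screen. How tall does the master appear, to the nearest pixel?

First fit — 3×2 into 5204×3903 spans the width: 5204.00 × 3469.33.
Second fit — the 4:3 canvas into 4935×2961 spans the height: 3948.00 × 2961.00 (×0.7586 from 5204×3903).
The master scales with it: height 3469.33 × 0.7586 ≈ 2632.00.

2632 px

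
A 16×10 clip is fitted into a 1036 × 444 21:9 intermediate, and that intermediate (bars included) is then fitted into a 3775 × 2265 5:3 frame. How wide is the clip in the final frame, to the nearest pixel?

Inside the 1036×444 canvas the clip is height-limited at 710.40 × 444.00.
Second fit — the 21:9 canvas into 3775×2265 spans the width: 3775.00 × 1617.86 (×3.6438 from 1036×444).
The clip scales with it: width 710.40 × 3.6438 ≈ 2588.57.

2589 px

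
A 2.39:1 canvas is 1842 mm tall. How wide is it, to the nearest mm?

4402 mm

1842 × 2.390 = 4402.38.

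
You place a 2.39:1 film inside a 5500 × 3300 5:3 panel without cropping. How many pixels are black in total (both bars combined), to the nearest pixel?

Since 2.390 > 1.667, the film is width-limited.
That makes the image 2301.2552 px tall (5500 / 2.390).
Leftover height: 3300 − 2301.2552 = 998.7448 px.
Bar area = 998.7448 × 5500 ≈ 5493096 px.

5493096 pixels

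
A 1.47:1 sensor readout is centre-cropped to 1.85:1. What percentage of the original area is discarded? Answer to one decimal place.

Going from 1.47:1 to 1.85:1 means cutting height while keeping width.
Fraction kept = (1.470)/(1.850) ≈ 79.46%, so 20.54% is lost.

20.5%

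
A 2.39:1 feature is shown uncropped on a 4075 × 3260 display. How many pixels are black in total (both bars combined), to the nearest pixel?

6336540 pixels

2.39:1 (2.390) > 5:4 (1.250), so the feature fills the width.
The feature is 4075 / 2.390 ≈ 1705.0209 px tall.
Leftover height: 3260 − 1705.0209 = 1554.9791 px.
Across the 4075-px span: 1554.9791 × 4075 ≈ 6336540 px.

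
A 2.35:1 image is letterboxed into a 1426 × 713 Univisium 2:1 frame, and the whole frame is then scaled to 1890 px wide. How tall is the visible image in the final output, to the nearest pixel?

At 1426×713 the image is width-limited, so height = 1426 / 2.350 ≈ 606.81 px.
Scaling 1426 → 1890 is ×1.3254, so the height becomes 606.81 × 1.3254 ≈ 804.26 px.

804 px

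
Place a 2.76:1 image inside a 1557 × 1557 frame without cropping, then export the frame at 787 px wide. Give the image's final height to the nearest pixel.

Fitted into 1557×1557, the image spans the width; its height is 1557 / 2.760 ≈ 564.13 px.
Scaling 1557 → 787 is ×0.5055, so the height becomes 564.13 × 0.5055 ≈ 285.14 px.

285 px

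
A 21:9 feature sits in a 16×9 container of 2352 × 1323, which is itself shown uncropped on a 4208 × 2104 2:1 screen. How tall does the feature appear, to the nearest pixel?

1603 px

21:9 in 2352×1323: fills the width, so the feature is 2352.00 × 1008.00.
16×9 in 4208×2104: fills the height, so the intermediate becomes 3740.44 × 2104.00 — a scale of ×1.5903.
So the feature's height is 1008.00 × 1.5903 ≈ 1603.05.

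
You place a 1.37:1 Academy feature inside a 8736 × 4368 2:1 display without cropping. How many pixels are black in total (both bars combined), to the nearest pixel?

Since 1.370 < 2.000, the feature is height-limited.
The feature is 4368 × 1.370 ≈ 5984.1600 px wide.
Leftover width: 8736 − 5984.1600 = 2751.8400 px.
That's 2751.8400 × 4368 ≈ 12020037 black pixels.

12020037 pixels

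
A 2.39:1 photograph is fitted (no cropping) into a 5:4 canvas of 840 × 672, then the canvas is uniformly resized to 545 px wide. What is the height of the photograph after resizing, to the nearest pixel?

Fitted into 840×672, the photograph spans the width; its height is 840 / 2.390 ≈ 351.46 px.
The frame scales by 545/840 = 0.6488; 351.46 × 0.6488 ≈ 228.03 px.

228 px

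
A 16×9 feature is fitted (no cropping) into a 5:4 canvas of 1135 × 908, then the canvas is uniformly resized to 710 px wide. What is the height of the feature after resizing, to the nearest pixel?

In the 1135×908 frame the feature fills the width: height = 1135 × 9/16 ≈ 638.44 px.
Scaling 1135 → 710 is ×0.6256, so the height becomes 638.44 × 0.6256 ≈ 399.38 px.

399 px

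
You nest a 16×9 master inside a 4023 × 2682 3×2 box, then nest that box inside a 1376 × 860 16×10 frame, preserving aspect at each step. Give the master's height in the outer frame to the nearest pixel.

16×9 in 4023×2682: fills the width, so the master is 4023.00 × 2262.94.
Second fit — the 3×2 canvas into 1376×860 spans the height: 1290.00 × 860.00 (×0.3207 from 4023×2682).
Applying the same ×0.3207: 2262.94 → 725.62.

726 px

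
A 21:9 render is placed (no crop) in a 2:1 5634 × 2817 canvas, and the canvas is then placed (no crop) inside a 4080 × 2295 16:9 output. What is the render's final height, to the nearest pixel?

21:9 in 5634×2817: fills the width, so the render is 5634.00 × 2414.57.
2:1 in 4080×2295: fills the width, so the intermediate becomes 4080.00 × 2040.00 — a scale of ×0.7242.
The render scales with it: height 2414.57 × 0.7242 ≈ 1748.57.

1749 px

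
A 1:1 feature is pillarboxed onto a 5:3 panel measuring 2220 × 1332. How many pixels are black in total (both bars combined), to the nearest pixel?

1:1 (1.000) < 5:3 (1.667), so the feature fills the height.
The feature is 1332 × 1/1 ≈ 1332.0000 px wide.
2220 − 1332.0000 = 888.0000 px of bars.
Bar area = 888.0000 × 1332 ≈ 1182816 px.

1182816 pixels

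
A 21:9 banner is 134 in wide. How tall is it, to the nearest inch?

57 in

134 × 9/21 = 57.43.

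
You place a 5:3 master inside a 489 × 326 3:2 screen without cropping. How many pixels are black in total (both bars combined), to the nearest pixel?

15941 pixels

Since 1.667 > 1.500, the master is width-limited.
Content height = 489 × 3/5 ≈ 293.4000 px.
Leftover height: 326 − 293.4000 = 32.6000 px.
That's 32.6000 × 489 ≈ 15941 black pixels.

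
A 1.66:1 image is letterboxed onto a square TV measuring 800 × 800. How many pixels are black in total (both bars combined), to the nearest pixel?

254458 pixels

Since 1.660 > 1.000, the image is width-limited.
That makes the image 481.9277 px tall (800 / 1.660).
Black = 800 − 481.9277 = 318.0723 px.
That's 318.0723 × 800 ≈ 254458 black pixels.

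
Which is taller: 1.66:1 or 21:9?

1.66 and 21:9 = 2.333; 2.333 > 1.66. The smaller width-to-height ratio is the taller frame.

1.66:1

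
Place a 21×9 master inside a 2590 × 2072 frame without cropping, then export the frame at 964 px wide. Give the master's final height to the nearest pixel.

In the 2590×2072 frame the master fills the width: height = 2590 × 9/21 ≈ 1110.00 px.
Scaling 2590 → 964 is ×0.3722, so the height becomes 1110.00 × 0.3722 ≈ 413.14 px.

413 px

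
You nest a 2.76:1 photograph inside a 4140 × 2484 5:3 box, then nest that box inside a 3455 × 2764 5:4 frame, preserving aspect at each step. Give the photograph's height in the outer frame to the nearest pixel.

1252 px

Inside the 4140×2484 canvas the photograph is width-limited at 4140.00 × 1500.00.
5:3 in 3455×2764: fills the width, so the intermediate becomes 3455.00 × 2073.00 — a scale of ×0.8345.
Applying the same ×0.8345: 1500.00 → 1251.81.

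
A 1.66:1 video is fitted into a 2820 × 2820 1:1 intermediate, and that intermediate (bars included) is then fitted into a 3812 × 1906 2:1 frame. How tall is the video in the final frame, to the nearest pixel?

1148 px

Inside the 2820×2820 canvas the video is width-limited at 2820.00 × 1698.80.
The 1:1 canvas is height-limited in 3812×1906, giving 1906.00 × 1906.00; scale factor 0.6759.
The video scales with it: height 1698.80 × 0.6759 ≈ 1148.19.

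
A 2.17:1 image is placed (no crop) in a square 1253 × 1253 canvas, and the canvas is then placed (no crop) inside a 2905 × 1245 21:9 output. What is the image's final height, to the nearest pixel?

First fit — 2.17:1 into 1253×1253 spans the width: 1253.00 × 577.42.
square in 2905×1245: fills the height, so the intermediate becomes 1245.00 × 1245.00 — a scale of ×0.9936.
The image scales with it: height 577.42 × 0.9936 ≈ 573.73.

574 px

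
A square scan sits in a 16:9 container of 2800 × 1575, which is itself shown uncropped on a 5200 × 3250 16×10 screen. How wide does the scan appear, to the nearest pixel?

2925 px

square in 2800×1575: fills the height, so the scan is 1575.00 × 1575.00.
Second fit — the 16:9 canvas into 5200×3250 spans the width: 5200.00 × 2925.00 (×1.8571 from 2800×1575).
So the scan's width is 1575.00 × 1.8571 ≈ 2925.00.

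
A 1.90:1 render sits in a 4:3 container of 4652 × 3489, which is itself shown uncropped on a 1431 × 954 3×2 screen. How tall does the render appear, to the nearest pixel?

1.90:1 in 4652×3489: fills the width, so the render is 4652.00 × 2448.42.
The 4:3 canvas is height-limited in 1431×954, giving 1272.00 × 954.00; scale factor 0.2734.
Applying the same ×0.2734: 2448.42 → 669.47.

669 px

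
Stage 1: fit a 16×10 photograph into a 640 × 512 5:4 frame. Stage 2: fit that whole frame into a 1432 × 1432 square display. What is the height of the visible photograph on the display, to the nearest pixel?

First fit — 16×10 into 640×512 spans the width: 640.00 × 400.00.
The 5:4 canvas is width-limited in 1432×1432, giving 1432.00 × 1145.60; scale factor 2.2375.
So the photograph's height is 400.00 × 2.2375 ≈ 895.00.

895 px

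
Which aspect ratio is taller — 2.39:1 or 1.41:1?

2.39 and 1.41; 2.39 > 1.41. The smaller width-to-height ratio is the taller frame.

1.41:1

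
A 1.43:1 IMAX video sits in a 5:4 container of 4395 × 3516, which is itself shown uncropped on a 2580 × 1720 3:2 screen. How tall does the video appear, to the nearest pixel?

1503 px

First fit — 1.43:1 IMAX into 4395×3516 spans the width: 4395.00 × 3073.43.
Second fit — the 5:4 canvas into 2580×1720 spans the height: 2150.00 × 1720.00 (×0.4892 from 4395×3516).
The video scales with it: height 3073.43 × 0.4892 ≈ 1503.50.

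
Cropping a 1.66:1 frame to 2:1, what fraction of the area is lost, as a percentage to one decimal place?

17.0%

2:1 is wider than 1.66:1, so the crop keeps the full width and trims the height.
(1.660)/(2.000) ≈ 0.830 of the area survives, leaving 17.00% discarded.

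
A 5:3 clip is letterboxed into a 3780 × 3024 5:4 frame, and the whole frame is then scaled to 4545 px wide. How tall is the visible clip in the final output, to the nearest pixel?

2727 px

In the 3780×3024 frame the clip fills the width: height = 3780 × 3/5 ≈ 2268.00 px.
Resizing to 4545 px wide multiplies everything by 1.2024: 2268.00 → 2727.00 px.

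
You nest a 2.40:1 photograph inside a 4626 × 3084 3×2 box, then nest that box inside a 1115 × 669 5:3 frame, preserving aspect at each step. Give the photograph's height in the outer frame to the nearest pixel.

418 px

First fit — 2.40:1 into 4626×3084 spans the width: 4626.00 × 1927.50.
Second fit — the 3×2 canvas into 1115×669 spans the height: 1003.50 × 669.00 (×0.2169 from 4626×3084).
The photograph scales with it: height 1927.50 × 0.2169 ≈ 418.12.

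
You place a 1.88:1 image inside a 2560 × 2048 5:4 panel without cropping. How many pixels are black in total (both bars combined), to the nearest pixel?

1756923 pixels

Since 1.880 > 1.250, the image is width-limited.
Content height = 2560 / 1.880 ≈ 1361.7021 px.
Black = 2048 − 1361.7021 = 686.2979 px.
That's 686.2979 × 2560 ≈ 1756923 black pixels.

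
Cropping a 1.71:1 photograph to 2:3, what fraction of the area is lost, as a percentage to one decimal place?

2:3 is narrower than 1.71:1, so the crop keeps the full height and trims the width.
Area ratio = (0.667)/(1.710) = 38.99%; the remaining 61.01% is cropped out.

61.0%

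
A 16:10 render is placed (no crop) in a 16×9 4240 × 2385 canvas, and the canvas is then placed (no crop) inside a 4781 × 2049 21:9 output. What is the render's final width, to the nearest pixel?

3278 px

16:10 in 4240×2385: fills the height, so the render is 3816.00 × 2385.00.
Second fit — the 16×9 canvas into 4781×2049 spans the height: 3642.67 × 2049.00 (×0.8591 from 4240×2385).
So the render's width is 3816.00 × 0.8591 ≈ 3278.40.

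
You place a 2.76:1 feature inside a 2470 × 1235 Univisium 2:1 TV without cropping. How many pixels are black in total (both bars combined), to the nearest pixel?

839979 pixels

2.76:1 is wider than Univisium 2:1, so it spans the full width.
Content height = 2470 / 2.760 ≈ 894.9275 px.
1235 − 894.9275 = 340.0725 px of bars.
That's 340.0725 × 2470 ≈ 839979 black pixels.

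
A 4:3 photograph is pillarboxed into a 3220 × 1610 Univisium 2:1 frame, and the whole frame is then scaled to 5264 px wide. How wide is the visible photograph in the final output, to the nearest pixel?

Fitted into 3220×1610, the photograph spans the height; its width is 1610 × 4/3 ≈ 2146.67 px.
Scaling 3220 → 5264 is ×1.6348, so the width becomes 2146.67 × 1.6348 ≈ 3509.33 px.

3509 px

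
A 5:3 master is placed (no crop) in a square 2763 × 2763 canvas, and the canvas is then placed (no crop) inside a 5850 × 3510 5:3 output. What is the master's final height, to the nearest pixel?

Inside the 2763×2763 canvas the master is width-limited at 2763.00 × 1657.80.
square in 5850×3510: fills the height, so the intermediate becomes 3510.00 × 3510.00 — a scale of ×1.2704.
So the master's height is 1657.80 × 1.2704 ≈ 2106.00.

2106 px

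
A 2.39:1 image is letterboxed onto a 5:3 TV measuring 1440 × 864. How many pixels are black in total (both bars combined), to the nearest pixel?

376545 pixels

2.39:1 (2.390) > 5:3 (1.667), so the image fills the width.
That makes the image 602.5105 px tall (1440 / 2.390).
Leftover height: 864 − 602.5105 = 261.4895 px.
That's 261.4895 × 1440 ≈ 376545 black pixels.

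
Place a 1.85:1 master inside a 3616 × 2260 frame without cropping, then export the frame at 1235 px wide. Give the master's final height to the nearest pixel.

668 px

In the 3616×2260 frame the master fills the width: height = 3616 / 1.850 ≈ 1954.59 px.
Scaling 3616 → 1235 is ×0.3415, so the height becomes 1954.59 × 0.3415 ≈ 667.57 px.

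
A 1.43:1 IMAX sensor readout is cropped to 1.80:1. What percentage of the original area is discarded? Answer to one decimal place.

Going from 1.43:1 IMAX to 1.80:1 means cutting height while keeping width.
Fraction kept = (1.430)/(1.800) ≈ 79.44%, so 20.56% is lost.

20.6%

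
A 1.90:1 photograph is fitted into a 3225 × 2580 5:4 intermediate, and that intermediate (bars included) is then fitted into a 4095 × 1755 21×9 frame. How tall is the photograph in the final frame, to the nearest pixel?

1155 px

1.90:1 in 3225×2580: fills the width, so the photograph is 3225.00 × 1697.37.
Second fit — the 5:4 canvas into 4095×1755 spans the height: 2193.75 × 1755.00 (×0.6802 from 3225×2580).
The photograph scales with it: height 1697.37 × 0.6802 ≈ 1154.61.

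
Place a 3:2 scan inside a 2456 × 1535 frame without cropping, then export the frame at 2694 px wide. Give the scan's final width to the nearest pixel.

2526 px

Fitted into 2456×1535, the scan spans the height; its width is 1535 × 3/2 ≈ 2302.50 px.
Resizing to 2694 px wide multiplies everything by 1.0969: 2302.50 → 2525.62 px.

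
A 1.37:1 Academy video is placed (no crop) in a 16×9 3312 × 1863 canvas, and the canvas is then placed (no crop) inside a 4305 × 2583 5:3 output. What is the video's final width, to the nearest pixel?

3318 px

Inside the 3312×1863 canvas the video is height-limited at 2552.31 × 1863.00.
Second fit — the 16×9 canvas into 4305×2583 spans the width: 4305.00 × 2421.56 (×1.2998 from 3312×1863).
Applying the same ×1.2998: 2552.31 → 3317.54.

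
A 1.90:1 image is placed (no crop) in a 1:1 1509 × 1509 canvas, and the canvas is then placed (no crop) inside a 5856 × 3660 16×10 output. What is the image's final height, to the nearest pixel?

1.90:1 in 1509×1509: fills the width, so the image is 1509.00 × 794.21.
The 1:1 canvas is height-limited in 5856×3660, giving 3660.00 × 3660.00; scale factor 2.4254.
So the image's height is 794.21 × 2.4254 ≈ 1926.32.

1926 px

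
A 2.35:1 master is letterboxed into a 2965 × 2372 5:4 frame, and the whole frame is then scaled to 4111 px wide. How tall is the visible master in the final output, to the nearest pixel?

In the 2965×2372 frame the master fills the width: height = 2965 / 2.350 ≈ 1261.70 px.
The frame scales by 4111/2965 = 1.3865; 1261.70 × 1.3865 ≈ 1749.36 px.

1749 px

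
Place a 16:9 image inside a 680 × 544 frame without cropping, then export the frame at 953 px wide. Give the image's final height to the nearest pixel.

Fitted into 680×544, the image spans the width; its height is 680 × 9/16 ≈ 382.50 px.
The frame scales by 953/680 = 1.4015; 382.50 × 1.4015 ≈ 536.06 px.

536 px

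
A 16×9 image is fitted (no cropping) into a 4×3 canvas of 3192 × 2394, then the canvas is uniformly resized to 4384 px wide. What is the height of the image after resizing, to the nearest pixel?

2466 px

Fitted into 3192×2394, the image spans the width; its height is 3192 × 9/16 ≈ 1795.50 px.
Resizing to 4384 px wide multiplies everything by 1.3734: 1795.50 → 2466.00 px.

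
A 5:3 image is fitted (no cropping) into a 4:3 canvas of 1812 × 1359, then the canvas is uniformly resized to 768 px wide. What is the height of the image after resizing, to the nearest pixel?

461 px

In the 1812×1359 frame the image fills the width: height = 1812 × 3/5 ≈ 1087.20 px.
Resizing to 768 px wide multiplies everything by 0.4238: 1087.20 → 460.80 px.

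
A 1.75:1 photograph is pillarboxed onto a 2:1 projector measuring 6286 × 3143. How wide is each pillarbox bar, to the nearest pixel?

393 px

1.75:1 is narrower than 2:1, so it spans the full height.
Content width = 3143 × 1.750 ≈ 5500.25 px.
Black = 6286 − 5500.25 = 785.75 px, or 392.88 per bar.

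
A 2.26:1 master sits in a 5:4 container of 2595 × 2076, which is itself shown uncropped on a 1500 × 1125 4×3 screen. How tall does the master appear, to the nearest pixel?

Inside the 2595×2076 canvas the master is width-limited at 2595.00 × 1148.23.
The 5:4 canvas is height-limited in 1500×1125, giving 1406.25 × 1125.00; scale factor 0.5419.
The master scales with it: height 1148.23 × 0.5419 ≈ 622.23.

622 px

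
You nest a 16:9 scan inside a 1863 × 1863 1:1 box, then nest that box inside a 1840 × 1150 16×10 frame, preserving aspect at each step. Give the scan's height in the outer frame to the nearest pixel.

Inside the 1863×1863 canvas the scan is width-limited at 1863.00 × 1047.94.
The 1:1 canvas is height-limited in 1840×1150, giving 1150.00 × 1150.00; scale factor 0.6173.
The scan scales with it: height 1047.94 × 0.6173 ≈ 646.88.

647 px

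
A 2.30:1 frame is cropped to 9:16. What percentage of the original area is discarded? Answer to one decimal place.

9:16 is narrower than 2.30:1, so the crop keeps the full height and trims the width.
(0.562)/(2.300) ≈ 0.245 of the area survives, leaving 75.54% discarded.

75.5%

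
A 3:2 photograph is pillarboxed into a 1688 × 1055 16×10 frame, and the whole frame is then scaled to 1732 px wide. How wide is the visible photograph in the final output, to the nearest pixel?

1624 px

Fitted into 1688×1055, the photograph spans the height; its width is 1055 × 3/2 ≈ 1582.50 px.
Scaling 1688 → 1732 is ×1.0261, so the width becomes 1582.50 × 1.0261 ≈ 1623.75 px.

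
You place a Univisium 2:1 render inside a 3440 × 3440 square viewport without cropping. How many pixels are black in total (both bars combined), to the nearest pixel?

5916800 pixels

Univisium 2:1 is wider than square, so it spans the full width.
Content height = 3440 × 1/2 ≈ 1720.0000 px.
Black = 3440 − 1720.0000 = 1720.0000 px.
Bar area = 1720.0000 × 3440 ≈ 5916800 px.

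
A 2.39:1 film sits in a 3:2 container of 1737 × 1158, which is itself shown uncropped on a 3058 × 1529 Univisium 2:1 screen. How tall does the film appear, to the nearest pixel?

960 px

First fit — 2.39:1 into 1737×1158 spans the width: 1737.00 × 726.78.
3:2 in 3058×1529: fills the height, so the intermediate becomes 2293.50 × 1529.00 — a scale of ×1.3204.
So the film's height is 726.78 × 1.3204 ≈ 959.62.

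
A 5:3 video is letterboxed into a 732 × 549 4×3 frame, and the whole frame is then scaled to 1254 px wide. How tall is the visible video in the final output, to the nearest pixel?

Fitted into 732×549, the video spans the width; its height is 732 × 3/5 ≈ 439.20 px.
Scaling 732 → 1254 is ×1.7131, so the height becomes 439.20 × 1.7131 ≈ 752.40 px.

752 px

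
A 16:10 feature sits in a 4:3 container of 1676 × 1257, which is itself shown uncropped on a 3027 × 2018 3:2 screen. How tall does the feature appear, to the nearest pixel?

1682 px

16:10 in 1676×1257: fills the width, so the feature is 1676.00 × 1047.50.
4:3 in 3027×2018: fills the height, so the intermediate becomes 2690.67 × 2018.00 — a scale of ×1.6054.
So the feature's height is 1047.50 × 1.6054 ≈ 1681.67.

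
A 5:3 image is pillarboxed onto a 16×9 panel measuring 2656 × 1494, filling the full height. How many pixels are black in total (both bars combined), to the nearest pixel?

The image is 1494 × 5/3 ≈ 2490.0000 px wide.
Black = 2656 − 2490.0000 = 166.0000 px.
Bar area = 166.0000 × 1494 ≈ 248004 px.

248004 pixels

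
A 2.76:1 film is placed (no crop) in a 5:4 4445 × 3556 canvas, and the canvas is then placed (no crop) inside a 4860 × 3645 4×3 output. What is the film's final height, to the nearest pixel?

First fit — 2.76:1 into 4445×3556 spans the width: 4445.00 × 1610.51.
5:4 in 4860×3645: fills the height, so the intermediate becomes 4556.25 × 3645.00 — a scale of ×1.0250.
Applying the same ×1.0250: 1610.51 → 1650.82.

1651 px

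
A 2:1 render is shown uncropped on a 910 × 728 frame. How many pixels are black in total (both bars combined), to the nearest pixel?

248430 pixels

Since 2.000 > 1.250, the render is width-limited.
That makes the image 455.0000 px tall (910 × 1/2).
Black = 728 − 455.0000 = 273.0000 px.
Across the 910-px span: 273.0000 × 910 ≈ 248430 px.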